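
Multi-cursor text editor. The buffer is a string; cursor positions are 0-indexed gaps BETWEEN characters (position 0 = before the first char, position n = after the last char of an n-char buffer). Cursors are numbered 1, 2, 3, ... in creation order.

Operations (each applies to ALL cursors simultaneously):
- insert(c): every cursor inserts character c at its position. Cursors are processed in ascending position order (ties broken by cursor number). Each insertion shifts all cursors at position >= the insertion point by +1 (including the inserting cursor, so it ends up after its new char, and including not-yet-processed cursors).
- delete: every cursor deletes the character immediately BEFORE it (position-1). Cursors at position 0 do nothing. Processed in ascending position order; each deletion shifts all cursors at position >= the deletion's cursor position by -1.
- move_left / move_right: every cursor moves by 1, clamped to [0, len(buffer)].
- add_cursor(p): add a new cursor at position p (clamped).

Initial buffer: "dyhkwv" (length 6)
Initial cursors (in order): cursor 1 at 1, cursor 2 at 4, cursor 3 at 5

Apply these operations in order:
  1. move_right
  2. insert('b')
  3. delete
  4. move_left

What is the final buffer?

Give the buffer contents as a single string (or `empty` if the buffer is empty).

After op 1 (move_right): buffer="dyhkwv" (len 6), cursors c1@2 c2@5 c3@6, authorship ......
After op 2 (insert('b')): buffer="dybhkwbvb" (len 9), cursors c1@3 c2@7 c3@9, authorship ..1...2.3
After op 3 (delete): buffer="dyhkwv" (len 6), cursors c1@2 c2@5 c3@6, authorship ......
After op 4 (move_left): buffer="dyhkwv" (len 6), cursors c1@1 c2@4 c3@5, authorship ......

Answer: dyhkwv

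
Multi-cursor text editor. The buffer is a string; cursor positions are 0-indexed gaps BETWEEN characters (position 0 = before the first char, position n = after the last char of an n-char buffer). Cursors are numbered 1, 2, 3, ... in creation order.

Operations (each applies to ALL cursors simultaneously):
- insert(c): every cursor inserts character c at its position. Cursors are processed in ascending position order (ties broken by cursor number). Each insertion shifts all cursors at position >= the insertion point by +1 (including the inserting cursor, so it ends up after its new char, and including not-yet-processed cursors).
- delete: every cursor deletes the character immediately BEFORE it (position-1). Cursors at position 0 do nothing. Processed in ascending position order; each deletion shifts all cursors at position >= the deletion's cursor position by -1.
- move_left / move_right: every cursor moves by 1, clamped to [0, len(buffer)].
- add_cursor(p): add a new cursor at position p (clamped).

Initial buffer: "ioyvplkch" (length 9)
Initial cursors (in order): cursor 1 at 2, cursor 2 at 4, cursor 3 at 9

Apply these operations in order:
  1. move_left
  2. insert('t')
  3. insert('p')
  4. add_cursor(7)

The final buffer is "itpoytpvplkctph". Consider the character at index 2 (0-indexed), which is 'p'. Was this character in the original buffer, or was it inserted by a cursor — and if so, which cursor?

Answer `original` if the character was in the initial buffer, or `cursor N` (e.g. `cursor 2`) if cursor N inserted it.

Answer: cursor 1

Derivation:
After op 1 (move_left): buffer="ioyvplkch" (len 9), cursors c1@1 c2@3 c3@8, authorship .........
After op 2 (insert('t')): buffer="itoytvplkcth" (len 12), cursors c1@2 c2@5 c3@11, authorship .1..2.....3.
After op 3 (insert('p')): buffer="itpoytpvplkctph" (len 15), cursors c1@3 c2@7 c3@14, authorship .11..22.....33.
After op 4 (add_cursor(7)): buffer="itpoytpvplkctph" (len 15), cursors c1@3 c2@7 c4@7 c3@14, authorship .11..22.....33.
Authorship (.=original, N=cursor N): . 1 1 . . 2 2 . . . . . 3 3 .
Index 2: author = 1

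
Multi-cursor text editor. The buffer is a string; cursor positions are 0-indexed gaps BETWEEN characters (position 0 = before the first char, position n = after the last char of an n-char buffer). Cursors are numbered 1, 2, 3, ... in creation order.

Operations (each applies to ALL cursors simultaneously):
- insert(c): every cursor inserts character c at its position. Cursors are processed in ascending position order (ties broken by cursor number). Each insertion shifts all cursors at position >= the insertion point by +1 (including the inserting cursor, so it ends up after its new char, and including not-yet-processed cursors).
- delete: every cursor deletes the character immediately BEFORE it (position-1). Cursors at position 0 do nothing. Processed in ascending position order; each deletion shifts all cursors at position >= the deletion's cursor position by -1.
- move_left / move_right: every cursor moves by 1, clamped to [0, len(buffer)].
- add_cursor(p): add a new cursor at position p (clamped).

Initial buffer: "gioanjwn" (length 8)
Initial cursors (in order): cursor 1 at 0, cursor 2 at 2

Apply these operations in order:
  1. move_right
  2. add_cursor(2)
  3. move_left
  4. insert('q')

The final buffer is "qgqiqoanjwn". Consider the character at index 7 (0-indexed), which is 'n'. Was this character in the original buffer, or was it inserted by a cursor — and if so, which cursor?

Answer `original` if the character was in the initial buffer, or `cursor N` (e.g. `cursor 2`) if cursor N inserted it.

Answer: original

Derivation:
After op 1 (move_right): buffer="gioanjwn" (len 8), cursors c1@1 c2@3, authorship ........
After op 2 (add_cursor(2)): buffer="gioanjwn" (len 8), cursors c1@1 c3@2 c2@3, authorship ........
After op 3 (move_left): buffer="gioanjwn" (len 8), cursors c1@0 c3@1 c2@2, authorship ........
After op 4 (insert('q')): buffer="qgqiqoanjwn" (len 11), cursors c1@1 c3@3 c2@5, authorship 1.3.2......
Authorship (.=original, N=cursor N): 1 . 3 . 2 . . . . . .
Index 7: author = original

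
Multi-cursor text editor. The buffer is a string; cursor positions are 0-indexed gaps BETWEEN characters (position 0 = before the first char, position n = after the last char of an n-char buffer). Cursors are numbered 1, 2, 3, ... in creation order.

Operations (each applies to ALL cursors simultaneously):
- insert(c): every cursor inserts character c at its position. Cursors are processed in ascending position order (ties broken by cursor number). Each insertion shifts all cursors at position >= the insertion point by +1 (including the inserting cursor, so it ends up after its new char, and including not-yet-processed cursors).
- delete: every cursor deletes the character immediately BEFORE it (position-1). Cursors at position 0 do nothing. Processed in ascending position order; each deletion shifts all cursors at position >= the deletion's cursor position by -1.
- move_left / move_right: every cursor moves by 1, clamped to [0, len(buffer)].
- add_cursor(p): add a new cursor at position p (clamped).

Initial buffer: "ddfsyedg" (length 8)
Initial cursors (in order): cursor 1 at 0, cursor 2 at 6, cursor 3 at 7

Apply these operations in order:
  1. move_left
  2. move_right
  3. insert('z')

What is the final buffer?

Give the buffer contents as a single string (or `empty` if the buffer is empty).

After op 1 (move_left): buffer="ddfsyedg" (len 8), cursors c1@0 c2@5 c3@6, authorship ........
After op 2 (move_right): buffer="ddfsyedg" (len 8), cursors c1@1 c2@6 c3@7, authorship ........
After op 3 (insert('z')): buffer="dzdfsyezdzg" (len 11), cursors c1@2 c2@8 c3@10, authorship .1.....2.3.

Answer: dzdfsyezdzg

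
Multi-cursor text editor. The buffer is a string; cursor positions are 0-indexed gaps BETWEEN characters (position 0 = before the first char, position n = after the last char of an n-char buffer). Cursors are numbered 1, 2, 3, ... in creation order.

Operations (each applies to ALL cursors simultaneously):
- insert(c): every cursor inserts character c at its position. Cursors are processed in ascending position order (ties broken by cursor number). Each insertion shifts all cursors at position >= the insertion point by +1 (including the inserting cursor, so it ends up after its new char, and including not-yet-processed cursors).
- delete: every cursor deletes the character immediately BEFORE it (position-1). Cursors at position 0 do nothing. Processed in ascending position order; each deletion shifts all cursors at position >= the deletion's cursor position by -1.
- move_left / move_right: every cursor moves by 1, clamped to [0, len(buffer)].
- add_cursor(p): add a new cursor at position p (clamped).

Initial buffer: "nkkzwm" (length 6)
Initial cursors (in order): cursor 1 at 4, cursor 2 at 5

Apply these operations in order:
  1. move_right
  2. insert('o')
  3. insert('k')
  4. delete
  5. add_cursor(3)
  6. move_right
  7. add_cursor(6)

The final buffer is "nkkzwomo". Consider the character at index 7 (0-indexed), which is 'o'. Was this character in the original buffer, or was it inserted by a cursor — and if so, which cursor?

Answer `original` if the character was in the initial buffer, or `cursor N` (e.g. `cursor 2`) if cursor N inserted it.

Answer: cursor 2

Derivation:
After op 1 (move_right): buffer="nkkzwm" (len 6), cursors c1@5 c2@6, authorship ......
After op 2 (insert('o')): buffer="nkkzwomo" (len 8), cursors c1@6 c2@8, authorship .....1.2
After op 3 (insert('k')): buffer="nkkzwokmok" (len 10), cursors c1@7 c2@10, authorship .....11.22
After op 4 (delete): buffer="nkkzwomo" (len 8), cursors c1@6 c2@8, authorship .....1.2
After op 5 (add_cursor(3)): buffer="nkkzwomo" (len 8), cursors c3@3 c1@6 c2@8, authorship .....1.2
After op 6 (move_right): buffer="nkkzwomo" (len 8), cursors c3@4 c1@7 c2@8, authorship .....1.2
After op 7 (add_cursor(6)): buffer="nkkzwomo" (len 8), cursors c3@4 c4@6 c1@7 c2@8, authorship .....1.2
Authorship (.=original, N=cursor N): . . . . . 1 . 2
Index 7: author = 2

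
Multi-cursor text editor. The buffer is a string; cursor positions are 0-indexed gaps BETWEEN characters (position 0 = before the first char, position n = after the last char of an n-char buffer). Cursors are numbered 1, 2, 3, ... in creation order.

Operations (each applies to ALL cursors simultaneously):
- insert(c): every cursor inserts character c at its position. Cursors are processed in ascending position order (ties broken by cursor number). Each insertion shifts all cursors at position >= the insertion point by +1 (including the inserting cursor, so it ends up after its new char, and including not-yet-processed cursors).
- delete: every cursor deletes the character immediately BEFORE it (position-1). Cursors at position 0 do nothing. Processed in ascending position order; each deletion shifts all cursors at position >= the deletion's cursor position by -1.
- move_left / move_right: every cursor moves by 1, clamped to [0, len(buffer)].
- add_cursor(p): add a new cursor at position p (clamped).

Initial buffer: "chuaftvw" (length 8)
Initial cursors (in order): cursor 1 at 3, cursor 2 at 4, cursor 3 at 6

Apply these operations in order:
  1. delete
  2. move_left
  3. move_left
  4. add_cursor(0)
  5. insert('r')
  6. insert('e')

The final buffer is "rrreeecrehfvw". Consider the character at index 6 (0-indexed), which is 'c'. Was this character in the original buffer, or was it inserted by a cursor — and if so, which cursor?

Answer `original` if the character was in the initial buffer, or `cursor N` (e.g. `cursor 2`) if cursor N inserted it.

After op 1 (delete): buffer="chfvw" (len 5), cursors c1@2 c2@2 c3@3, authorship .....
After op 2 (move_left): buffer="chfvw" (len 5), cursors c1@1 c2@1 c3@2, authorship .....
After op 3 (move_left): buffer="chfvw" (len 5), cursors c1@0 c2@0 c3@1, authorship .....
After op 4 (add_cursor(0)): buffer="chfvw" (len 5), cursors c1@0 c2@0 c4@0 c3@1, authorship .....
After op 5 (insert('r')): buffer="rrrcrhfvw" (len 9), cursors c1@3 c2@3 c4@3 c3@5, authorship 124.3....
After op 6 (insert('e')): buffer="rrreeecrehfvw" (len 13), cursors c1@6 c2@6 c4@6 c3@9, authorship 124124.33....
Authorship (.=original, N=cursor N): 1 2 4 1 2 4 . 3 3 . . . .
Index 6: author = original

Answer: original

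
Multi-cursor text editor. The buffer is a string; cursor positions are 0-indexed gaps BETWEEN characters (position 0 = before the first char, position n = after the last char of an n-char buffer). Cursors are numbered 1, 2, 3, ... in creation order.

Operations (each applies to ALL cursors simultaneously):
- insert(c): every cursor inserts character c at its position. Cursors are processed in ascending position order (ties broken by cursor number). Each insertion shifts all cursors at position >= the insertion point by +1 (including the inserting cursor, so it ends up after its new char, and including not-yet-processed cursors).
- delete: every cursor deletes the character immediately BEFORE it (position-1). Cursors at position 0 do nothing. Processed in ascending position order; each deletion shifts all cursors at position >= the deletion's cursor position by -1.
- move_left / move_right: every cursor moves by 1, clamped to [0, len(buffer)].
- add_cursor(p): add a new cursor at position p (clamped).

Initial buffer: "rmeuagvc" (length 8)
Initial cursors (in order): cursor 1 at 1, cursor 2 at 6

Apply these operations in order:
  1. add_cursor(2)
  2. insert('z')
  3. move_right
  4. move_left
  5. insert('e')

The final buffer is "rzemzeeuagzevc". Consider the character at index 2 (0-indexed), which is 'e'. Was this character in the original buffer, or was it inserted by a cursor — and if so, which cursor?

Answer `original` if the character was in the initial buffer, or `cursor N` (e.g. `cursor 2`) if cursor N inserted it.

After op 1 (add_cursor(2)): buffer="rmeuagvc" (len 8), cursors c1@1 c3@2 c2@6, authorship ........
After op 2 (insert('z')): buffer="rzmzeuagzvc" (len 11), cursors c1@2 c3@4 c2@9, authorship .1.3....2..
After op 3 (move_right): buffer="rzmzeuagzvc" (len 11), cursors c1@3 c3@5 c2@10, authorship .1.3....2..
After op 4 (move_left): buffer="rzmzeuagzvc" (len 11), cursors c1@2 c3@4 c2@9, authorship .1.3....2..
After op 5 (insert('e')): buffer="rzemzeeuagzevc" (len 14), cursors c1@3 c3@6 c2@12, authorship .11.33....22..
Authorship (.=original, N=cursor N): . 1 1 . 3 3 . . . . 2 2 . .
Index 2: author = 1

Answer: cursor 1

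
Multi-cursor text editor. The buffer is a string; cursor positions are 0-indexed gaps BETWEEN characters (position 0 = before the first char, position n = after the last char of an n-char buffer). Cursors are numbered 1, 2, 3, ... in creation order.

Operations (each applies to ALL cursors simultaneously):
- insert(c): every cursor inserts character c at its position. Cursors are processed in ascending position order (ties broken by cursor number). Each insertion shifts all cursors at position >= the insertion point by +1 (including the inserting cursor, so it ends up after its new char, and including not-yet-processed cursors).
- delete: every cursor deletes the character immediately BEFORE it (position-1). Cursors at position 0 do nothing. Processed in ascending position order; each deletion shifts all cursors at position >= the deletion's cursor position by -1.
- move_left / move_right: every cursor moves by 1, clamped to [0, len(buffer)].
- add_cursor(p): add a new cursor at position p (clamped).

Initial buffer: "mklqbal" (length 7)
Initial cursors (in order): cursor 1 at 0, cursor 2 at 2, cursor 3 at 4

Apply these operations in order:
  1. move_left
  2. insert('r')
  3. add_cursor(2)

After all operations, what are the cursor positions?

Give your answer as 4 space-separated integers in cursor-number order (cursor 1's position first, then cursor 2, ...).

Answer: 1 3 6 2

Derivation:
After op 1 (move_left): buffer="mklqbal" (len 7), cursors c1@0 c2@1 c3@3, authorship .......
After op 2 (insert('r')): buffer="rmrklrqbal" (len 10), cursors c1@1 c2@3 c3@6, authorship 1.2..3....
After op 3 (add_cursor(2)): buffer="rmrklrqbal" (len 10), cursors c1@1 c4@2 c2@3 c3@6, authorship 1.2..3....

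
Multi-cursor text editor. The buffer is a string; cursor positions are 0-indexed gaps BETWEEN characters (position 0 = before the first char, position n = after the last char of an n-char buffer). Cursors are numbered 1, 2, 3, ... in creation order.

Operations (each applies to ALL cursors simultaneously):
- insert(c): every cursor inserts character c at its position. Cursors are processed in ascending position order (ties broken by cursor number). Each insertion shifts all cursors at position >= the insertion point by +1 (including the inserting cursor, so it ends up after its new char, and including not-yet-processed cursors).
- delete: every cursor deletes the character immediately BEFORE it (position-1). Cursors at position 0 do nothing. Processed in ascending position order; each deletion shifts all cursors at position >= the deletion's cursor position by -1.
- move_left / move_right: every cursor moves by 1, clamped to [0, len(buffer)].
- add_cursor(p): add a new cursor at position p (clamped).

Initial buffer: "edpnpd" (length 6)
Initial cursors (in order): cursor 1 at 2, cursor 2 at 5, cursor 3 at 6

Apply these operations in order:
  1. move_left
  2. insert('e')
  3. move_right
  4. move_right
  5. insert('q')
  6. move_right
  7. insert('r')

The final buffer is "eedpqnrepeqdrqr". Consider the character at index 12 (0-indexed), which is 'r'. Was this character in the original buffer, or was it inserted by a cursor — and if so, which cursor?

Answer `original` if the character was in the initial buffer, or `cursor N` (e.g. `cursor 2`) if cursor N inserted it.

After op 1 (move_left): buffer="edpnpd" (len 6), cursors c1@1 c2@4 c3@5, authorship ......
After op 2 (insert('e')): buffer="eedpneped" (len 9), cursors c1@2 c2@6 c3@8, authorship .1...2.3.
After op 3 (move_right): buffer="eedpneped" (len 9), cursors c1@3 c2@7 c3@9, authorship .1...2.3.
After op 4 (move_right): buffer="eedpneped" (len 9), cursors c1@4 c2@8 c3@9, authorship .1...2.3.
After op 5 (insert('q')): buffer="eedpqnepeqdq" (len 12), cursors c1@5 c2@10 c3@12, authorship .1..1.2.32.3
After op 6 (move_right): buffer="eedpqnepeqdq" (len 12), cursors c1@6 c2@11 c3@12, authorship .1..1.2.32.3
After op 7 (insert('r')): buffer="eedpqnrepeqdrqr" (len 15), cursors c1@7 c2@13 c3@15, authorship .1..1.12.32.233
Authorship (.=original, N=cursor N): . 1 . . 1 . 1 2 . 3 2 . 2 3 3
Index 12: author = 2

Answer: cursor 2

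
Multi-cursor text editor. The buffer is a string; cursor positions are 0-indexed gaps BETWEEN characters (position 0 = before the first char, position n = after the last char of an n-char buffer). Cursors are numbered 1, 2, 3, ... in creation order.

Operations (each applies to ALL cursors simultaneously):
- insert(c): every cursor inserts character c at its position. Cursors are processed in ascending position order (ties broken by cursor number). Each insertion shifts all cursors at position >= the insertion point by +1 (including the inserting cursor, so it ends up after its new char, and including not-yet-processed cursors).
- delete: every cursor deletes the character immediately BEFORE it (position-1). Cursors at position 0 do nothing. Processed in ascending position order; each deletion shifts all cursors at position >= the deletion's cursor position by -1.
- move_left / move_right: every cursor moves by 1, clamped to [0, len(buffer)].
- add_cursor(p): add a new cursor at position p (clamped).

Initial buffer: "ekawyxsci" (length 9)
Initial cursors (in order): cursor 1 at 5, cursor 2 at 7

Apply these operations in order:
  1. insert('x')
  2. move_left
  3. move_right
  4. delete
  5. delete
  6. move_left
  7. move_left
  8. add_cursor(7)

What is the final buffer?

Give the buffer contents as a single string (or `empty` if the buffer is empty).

After op 1 (insert('x')): buffer="ekawyxxsxci" (len 11), cursors c1@6 c2@9, authorship .....1..2..
After op 2 (move_left): buffer="ekawyxxsxci" (len 11), cursors c1@5 c2@8, authorship .....1..2..
After op 3 (move_right): buffer="ekawyxxsxci" (len 11), cursors c1@6 c2@9, authorship .....1..2..
After op 4 (delete): buffer="ekawyxsci" (len 9), cursors c1@5 c2@7, authorship .........
After op 5 (delete): buffer="ekawxci" (len 7), cursors c1@4 c2@5, authorship .......
After op 6 (move_left): buffer="ekawxci" (len 7), cursors c1@3 c2@4, authorship .......
After op 7 (move_left): buffer="ekawxci" (len 7), cursors c1@2 c2@3, authorship .......
After op 8 (add_cursor(7)): buffer="ekawxci" (len 7), cursors c1@2 c2@3 c3@7, authorship .......

Answer: ekawxci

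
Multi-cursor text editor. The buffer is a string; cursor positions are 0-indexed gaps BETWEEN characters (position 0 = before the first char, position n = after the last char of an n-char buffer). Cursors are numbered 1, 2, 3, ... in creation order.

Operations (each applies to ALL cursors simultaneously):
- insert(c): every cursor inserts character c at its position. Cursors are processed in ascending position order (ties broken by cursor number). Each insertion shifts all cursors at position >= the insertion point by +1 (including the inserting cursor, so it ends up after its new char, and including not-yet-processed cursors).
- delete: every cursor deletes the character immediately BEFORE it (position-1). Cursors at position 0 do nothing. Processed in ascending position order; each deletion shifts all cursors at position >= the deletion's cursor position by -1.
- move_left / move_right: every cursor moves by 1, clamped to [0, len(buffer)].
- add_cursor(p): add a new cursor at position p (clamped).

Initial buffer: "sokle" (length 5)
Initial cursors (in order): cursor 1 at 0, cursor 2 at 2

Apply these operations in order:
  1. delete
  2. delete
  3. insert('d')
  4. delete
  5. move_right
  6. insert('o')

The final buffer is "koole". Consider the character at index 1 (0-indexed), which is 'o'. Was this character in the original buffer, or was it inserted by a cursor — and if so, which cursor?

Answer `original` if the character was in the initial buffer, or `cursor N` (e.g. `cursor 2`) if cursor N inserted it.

Answer: cursor 1

Derivation:
After op 1 (delete): buffer="skle" (len 4), cursors c1@0 c2@1, authorship ....
After op 2 (delete): buffer="kle" (len 3), cursors c1@0 c2@0, authorship ...
After op 3 (insert('d')): buffer="ddkle" (len 5), cursors c1@2 c2@2, authorship 12...
After op 4 (delete): buffer="kle" (len 3), cursors c1@0 c2@0, authorship ...
After op 5 (move_right): buffer="kle" (len 3), cursors c1@1 c2@1, authorship ...
After op 6 (insert('o')): buffer="koole" (len 5), cursors c1@3 c2@3, authorship .12..
Authorship (.=original, N=cursor N): . 1 2 . .
Index 1: author = 1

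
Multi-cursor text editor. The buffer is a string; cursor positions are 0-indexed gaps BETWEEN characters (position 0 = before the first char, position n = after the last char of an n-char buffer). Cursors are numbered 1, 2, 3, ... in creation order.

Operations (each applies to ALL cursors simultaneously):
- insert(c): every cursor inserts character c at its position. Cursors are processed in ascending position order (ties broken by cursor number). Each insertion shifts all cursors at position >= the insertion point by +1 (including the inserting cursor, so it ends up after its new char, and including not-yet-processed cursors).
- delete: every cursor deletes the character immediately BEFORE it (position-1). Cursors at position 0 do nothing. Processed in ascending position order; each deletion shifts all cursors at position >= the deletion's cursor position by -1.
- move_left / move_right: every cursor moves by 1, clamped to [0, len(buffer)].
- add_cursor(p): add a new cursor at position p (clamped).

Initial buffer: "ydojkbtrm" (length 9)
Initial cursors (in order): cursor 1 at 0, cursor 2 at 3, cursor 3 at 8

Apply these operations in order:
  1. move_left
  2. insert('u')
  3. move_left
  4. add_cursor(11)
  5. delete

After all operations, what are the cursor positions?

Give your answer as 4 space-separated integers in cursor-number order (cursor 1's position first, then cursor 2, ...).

Answer: 0 2 7 8

Derivation:
After op 1 (move_left): buffer="ydojkbtrm" (len 9), cursors c1@0 c2@2 c3@7, authorship .........
After op 2 (insert('u')): buffer="uyduojkbturm" (len 12), cursors c1@1 c2@4 c3@10, authorship 1..2.....3..
After op 3 (move_left): buffer="uyduojkbturm" (len 12), cursors c1@0 c2@3 c3@9, authorship 1..2.....3..
After op 4 (add_cursor(11)): buffer="uyduojkbturm" (len 12), cursors c1@0 c2@3 c3@9 c4@11, authorship 1..2.....3..
After op 5 (delete): buffer="uyuojkbum" (len 9), cursors c1@0 c2@2 c3@7 c4@8, authorship 1.2....3.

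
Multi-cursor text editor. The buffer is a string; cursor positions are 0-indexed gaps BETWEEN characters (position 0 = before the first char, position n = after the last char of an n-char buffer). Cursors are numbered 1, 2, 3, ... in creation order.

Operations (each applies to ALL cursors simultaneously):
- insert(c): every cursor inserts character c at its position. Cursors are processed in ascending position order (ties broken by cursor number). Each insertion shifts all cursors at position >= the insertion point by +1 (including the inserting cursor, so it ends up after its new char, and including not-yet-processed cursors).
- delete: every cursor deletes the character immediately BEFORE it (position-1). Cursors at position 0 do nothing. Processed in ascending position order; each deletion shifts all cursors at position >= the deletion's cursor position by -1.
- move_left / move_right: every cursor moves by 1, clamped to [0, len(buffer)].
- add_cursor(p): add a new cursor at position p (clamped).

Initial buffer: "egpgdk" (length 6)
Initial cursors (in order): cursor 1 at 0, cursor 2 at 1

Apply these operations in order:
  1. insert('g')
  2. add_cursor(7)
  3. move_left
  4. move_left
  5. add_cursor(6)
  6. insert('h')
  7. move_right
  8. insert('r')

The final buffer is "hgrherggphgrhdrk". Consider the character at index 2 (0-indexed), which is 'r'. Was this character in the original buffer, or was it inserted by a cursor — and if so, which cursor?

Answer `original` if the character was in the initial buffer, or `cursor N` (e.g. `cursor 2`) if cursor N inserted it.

Answer: cursor 1

Derivation:
After op 1 (insert('g')): buffer="geggpgdk" (len 8), cursors c1@1 c2@3, authorship 1.2.....
After op 2 (add_cursor(7)): buffer="geggpgdk" (len 8), cursors c1@1 c2@3 c3@7, authorship 1.2.....
After op 3 (move_left): buffer="geggpgdk" (len 8), cursors c1@0 c2@2 c3@6, authorship 1.2.....
After op 4 (move_left): buffer="geggpgdk" (len 8), cursors c1@0 c2@1 c3@5, authorship 1.2.....
After op 5 (add_cursor(6)): buffer="geggpgdk" (len 8), cursors c1@0 c2@1 c3@5 c4@6, authorship 1.2.....
After op 6 (insert('h')): buffer="hgheggphghdk" (len 12), cursors c1@1 c2@3 c3@8 c4@10, authorship 112.2..3.4..
After op 7 (move_right): buffer="hgheggphghdk" (len 12), cursors c1@2 c2@4 c3@9 c4@11, authorship 112.2..3.4..
After op 8 (insert('r')): buffer="hgrherggphgrhdrk" (len 16), cursors c1@3 c2@6 c3@12 c4@15, authorship 1112.22..3.34.4.
Authorship (.=original, N=cursor N): 1 1 1 2 . 2 2 . . 3 . 3 4 . 4 .
Index 2: author = 1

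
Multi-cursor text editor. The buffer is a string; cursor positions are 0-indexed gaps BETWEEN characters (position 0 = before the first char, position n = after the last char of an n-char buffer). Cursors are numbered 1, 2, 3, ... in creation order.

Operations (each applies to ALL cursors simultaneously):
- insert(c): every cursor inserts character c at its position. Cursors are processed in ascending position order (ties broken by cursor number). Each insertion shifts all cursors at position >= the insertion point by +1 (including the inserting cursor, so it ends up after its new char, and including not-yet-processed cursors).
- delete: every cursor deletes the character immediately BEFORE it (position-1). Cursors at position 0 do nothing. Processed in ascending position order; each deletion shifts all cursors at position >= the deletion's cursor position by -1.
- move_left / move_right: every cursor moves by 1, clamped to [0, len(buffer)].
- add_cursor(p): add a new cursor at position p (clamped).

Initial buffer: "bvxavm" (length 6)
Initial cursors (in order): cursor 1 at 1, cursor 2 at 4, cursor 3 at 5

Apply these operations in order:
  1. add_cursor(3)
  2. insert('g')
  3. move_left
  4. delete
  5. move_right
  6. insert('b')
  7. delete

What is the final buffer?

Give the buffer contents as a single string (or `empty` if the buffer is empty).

Answer: gvgggm

Derivation:
After op 1 (add_cursor(3)): buffer="bvxavm" (len 6), cursors c1@1 c4@3 c2@4 c3@5, authorship ......
After op 2 (insert('g')): buffer="bgvxgagvgm" (len 10), cursors c1@2 c4@5 c2@7 c3@9, authorship .1..4.2.3.
After op 3 (move_left): buffer="bgvxgagvgm" (len 10), cursors c1@1 c4@4 c2@6 c3@8, authorship .1..4.2.3.
After op 4 (delete): buffer="gvgggm" (len 6), cursors c1@0 c4@2 c2@3 c3@4, authorship 1.423.
After op 5 (move_right): buffer="gvgggm" (len 6), cursors c1@1 c4@3 c2@4 c3@5, authorship 1.423.
After op 6 (insert('b')): buffer="gbvgbgbgbm" (len 10), cursors c1@2 c4@5 c2@7 c3@9, authorship 11.442233.
After op 7 (delete): buffer="gvgggm" (len 6), cursors c1@1 c4@3 c2@4 c3@5, authorship 1.423.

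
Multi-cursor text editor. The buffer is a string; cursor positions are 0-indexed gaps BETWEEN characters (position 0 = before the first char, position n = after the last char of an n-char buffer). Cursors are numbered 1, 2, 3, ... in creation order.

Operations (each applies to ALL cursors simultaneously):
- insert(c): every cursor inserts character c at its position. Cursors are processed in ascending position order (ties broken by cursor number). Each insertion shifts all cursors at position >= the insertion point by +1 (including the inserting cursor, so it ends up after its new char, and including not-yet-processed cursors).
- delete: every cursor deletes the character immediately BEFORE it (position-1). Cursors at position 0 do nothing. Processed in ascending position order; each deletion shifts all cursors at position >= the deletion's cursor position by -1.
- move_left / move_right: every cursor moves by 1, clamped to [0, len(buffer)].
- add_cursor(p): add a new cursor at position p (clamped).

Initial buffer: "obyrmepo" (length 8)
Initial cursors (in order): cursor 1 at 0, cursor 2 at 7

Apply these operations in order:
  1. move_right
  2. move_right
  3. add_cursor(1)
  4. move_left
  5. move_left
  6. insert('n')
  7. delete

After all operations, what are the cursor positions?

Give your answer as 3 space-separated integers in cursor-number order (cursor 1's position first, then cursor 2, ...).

After op 1 (move_right): buffer="obyrmepo" (len 8), cursors c1@1 c2@8, authorship ........
After op 2 (move_right): buffer="obyrmepo" (len 8), cursors c1@2 c2@8, authorship ........
After op 3 (add_cursor(1)): buffer="obyrmepo" (len 8), cursors c3@1 c1@2 c2@8, authorship ........
After op 4 (move_left): buffer="obyrmepo" (len 8), cursors c3@0 c1@1 c2@7, authorship ........
After op 5 (move_left): buffer="obyrmepo" (len 8), cursors c1@0 c3@0 c2@6, authorship ........
After op 6 (insert('n')): buffer="nnobyrmenpo" (len 11), cursors c1@2 c3@2 c2@9, authorship 13......2..
After op 7 (delete): buffer="obyrmepo" (len 8), cursors c1@0 c3@0 c2@6, authorship ........

Answer: 0 6 0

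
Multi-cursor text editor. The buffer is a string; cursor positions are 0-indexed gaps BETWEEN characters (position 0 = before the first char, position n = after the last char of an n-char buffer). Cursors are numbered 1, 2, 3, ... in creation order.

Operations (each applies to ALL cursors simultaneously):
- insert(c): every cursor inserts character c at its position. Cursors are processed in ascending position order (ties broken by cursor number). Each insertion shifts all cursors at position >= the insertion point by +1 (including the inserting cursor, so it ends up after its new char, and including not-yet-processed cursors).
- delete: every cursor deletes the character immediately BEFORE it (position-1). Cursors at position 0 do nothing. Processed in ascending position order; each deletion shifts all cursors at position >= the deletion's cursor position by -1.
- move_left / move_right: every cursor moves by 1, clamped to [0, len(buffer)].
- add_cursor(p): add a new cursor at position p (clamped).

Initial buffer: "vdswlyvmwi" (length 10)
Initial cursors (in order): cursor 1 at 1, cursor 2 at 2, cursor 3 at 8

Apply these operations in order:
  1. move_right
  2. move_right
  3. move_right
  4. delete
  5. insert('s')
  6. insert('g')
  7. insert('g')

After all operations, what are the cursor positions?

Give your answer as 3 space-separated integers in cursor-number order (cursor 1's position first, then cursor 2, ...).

After op 1 (move_right): buffer="vdswlyvmwi" (len 10), cursors c1@2 c2@3 c3@9, authorship ..........
After op 2 (move_right): buffer="vdswlyvmwi" (len 10), cursors c1@3 c2@4 c3@10, authorship ..........
After op 3 (move_right): buffer="vdswlyvmwi" (len 10), cursors c1@4 c2@5 c3@10, authorship ..........
After op 4 (delete): buffer="vdsyvmw" (len 7), cursors c1@3 c2@3 c3@7, authorship .......
After op 5 (insert('s')): buffer="vdsssyvmws" (len 10), cursors c1@5 c2@5 c3@10, authorship ...12....3
After op 6 (insert('g')): buffer="vdsssggyvmwsg" (len 13), cursors c1@7 c2@7 c3@13, authorship ...1212....33
After op 7 (insert('g')): buffer="vdsssggggyvmwsgg" (len 16), cursors c1@9 c2@9 c3@16, authorship ...121212....333

Answer: 9 9 16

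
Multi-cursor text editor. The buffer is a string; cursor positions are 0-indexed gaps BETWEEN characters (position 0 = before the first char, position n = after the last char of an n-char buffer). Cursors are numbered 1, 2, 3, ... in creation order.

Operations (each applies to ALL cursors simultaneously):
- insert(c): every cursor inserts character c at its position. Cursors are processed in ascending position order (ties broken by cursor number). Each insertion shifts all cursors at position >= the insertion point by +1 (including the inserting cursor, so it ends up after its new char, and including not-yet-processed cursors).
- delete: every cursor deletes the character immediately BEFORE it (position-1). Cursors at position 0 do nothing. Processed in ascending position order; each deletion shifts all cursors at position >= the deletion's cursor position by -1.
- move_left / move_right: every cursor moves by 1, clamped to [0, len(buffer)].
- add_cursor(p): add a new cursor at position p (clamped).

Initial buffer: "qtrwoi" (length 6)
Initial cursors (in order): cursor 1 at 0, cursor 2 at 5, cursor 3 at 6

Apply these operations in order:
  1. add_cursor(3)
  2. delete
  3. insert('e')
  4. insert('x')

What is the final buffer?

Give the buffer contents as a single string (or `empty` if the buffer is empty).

Answer: exqtexweexx

Derivation:
After op 1 (add_cursor(3)): buffer="qtrwoi" (len 6), cursors c1@0 c4@3 c2@5 c3@6, authorship ......
After op 2 (delete): buffer="qtw" (len 3), cursors c1@0 c4@2 c2@3 c3@3, authorship ...
After op 3 (insert('e')): buffer="eqtewee" (len 7), cursors c1@1 c4@4 c2@7 c3@7, authorship 1..4.23
After op 4 (insert('x')): buffer="exqtexweexx" (len 11), cursors c1@2 c4@6 c2@11 c3@11, authorship 11..44.2323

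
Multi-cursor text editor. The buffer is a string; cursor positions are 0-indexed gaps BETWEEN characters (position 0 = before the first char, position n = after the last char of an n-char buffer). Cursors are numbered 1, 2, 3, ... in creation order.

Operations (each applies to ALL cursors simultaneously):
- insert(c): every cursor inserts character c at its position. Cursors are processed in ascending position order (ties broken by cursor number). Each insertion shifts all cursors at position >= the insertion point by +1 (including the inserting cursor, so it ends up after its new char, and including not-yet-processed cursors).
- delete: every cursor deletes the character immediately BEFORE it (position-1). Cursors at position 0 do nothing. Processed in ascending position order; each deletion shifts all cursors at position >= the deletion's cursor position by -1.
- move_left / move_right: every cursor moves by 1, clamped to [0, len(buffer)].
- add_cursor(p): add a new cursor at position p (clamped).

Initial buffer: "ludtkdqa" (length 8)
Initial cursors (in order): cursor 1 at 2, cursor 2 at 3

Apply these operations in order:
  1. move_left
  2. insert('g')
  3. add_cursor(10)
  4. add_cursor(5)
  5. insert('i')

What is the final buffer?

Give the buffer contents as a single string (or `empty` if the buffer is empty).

After op 1 (move_left): buffer="ludtkdqa" (len 8), cursors c1@1 c2@2, authorship ........
After op 2 (insert('g')): buffer="lgugdtkdqa" (len 10), cursors c1@2 c2@4, authorship .1.2......
After op 3 (add_cursor(10)): buffer="lgugdtkdqa" (len 10), cursors c1@2 c2@4 c3@10, authorship .1.2......
After op 4 (add_cursor(5)): buffer="lgugdtkdqa" (len 10), cursors c1@2 c2@4 c4@5 c3@10, authorship .1.2......
After op 5 (insert('i')): buffer="lgiugiditkdqai" (len 14), cursors c1@3 c2@6 c4@8 c3@14, authorship .11.22.4.....3

Answer: lgiugiditkdqai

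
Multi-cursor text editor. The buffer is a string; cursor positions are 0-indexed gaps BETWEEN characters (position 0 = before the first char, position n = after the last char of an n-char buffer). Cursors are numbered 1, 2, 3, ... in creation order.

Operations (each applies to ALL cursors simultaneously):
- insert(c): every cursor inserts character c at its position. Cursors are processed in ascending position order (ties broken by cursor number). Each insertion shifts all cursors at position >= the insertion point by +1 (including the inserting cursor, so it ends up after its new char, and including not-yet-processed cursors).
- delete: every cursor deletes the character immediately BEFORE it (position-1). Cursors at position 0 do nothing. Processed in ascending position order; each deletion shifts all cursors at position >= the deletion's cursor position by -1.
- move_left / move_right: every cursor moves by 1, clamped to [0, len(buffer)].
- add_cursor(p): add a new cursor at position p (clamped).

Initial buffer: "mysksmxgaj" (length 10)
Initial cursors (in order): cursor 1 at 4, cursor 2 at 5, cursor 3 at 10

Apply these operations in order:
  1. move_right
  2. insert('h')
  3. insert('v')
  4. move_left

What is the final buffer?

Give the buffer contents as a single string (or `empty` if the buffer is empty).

After op 1 (move_right): buffer="mysksmxgaj" (len 10), cursors c1@5 c2@6 c3@10, authorship ..........
After op 2 (insert('h')): buffer="myskshmhxgajh" (len 13), cursors c1@6 c2@8 c3@13, authorship .....1.2....3
After op 3 (insert('v')): buffer="myskshvmhvxgajhv" (len 16), cursors c1@7 c2@10 c3@16, authorship .....11.22....33
After op 4 (move_left): buffer="myskshvmhvxgajhv" (len 16), cursors c1@6 c2@9 c3@15, authorship .....11.22....33

Answer: myskshvmhvxgajhv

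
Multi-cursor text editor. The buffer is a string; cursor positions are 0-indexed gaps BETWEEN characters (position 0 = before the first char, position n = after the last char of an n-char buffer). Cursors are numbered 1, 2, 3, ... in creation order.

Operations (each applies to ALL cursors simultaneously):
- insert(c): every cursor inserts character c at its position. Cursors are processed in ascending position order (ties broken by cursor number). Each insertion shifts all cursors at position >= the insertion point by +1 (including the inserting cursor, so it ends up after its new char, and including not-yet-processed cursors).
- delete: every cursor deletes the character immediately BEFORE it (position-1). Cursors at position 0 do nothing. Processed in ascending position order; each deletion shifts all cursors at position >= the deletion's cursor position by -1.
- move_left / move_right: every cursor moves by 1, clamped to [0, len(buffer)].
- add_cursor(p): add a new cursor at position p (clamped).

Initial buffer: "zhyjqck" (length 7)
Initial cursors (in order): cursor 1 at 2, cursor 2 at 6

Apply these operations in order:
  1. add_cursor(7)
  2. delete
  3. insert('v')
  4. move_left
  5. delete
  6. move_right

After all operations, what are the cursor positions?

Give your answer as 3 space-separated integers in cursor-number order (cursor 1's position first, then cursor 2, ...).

After op 1 (add_cursor(7)): buffer="zhyjqck" (len 7), cursors c1@2 c2@6 c3@7, authorship .......
After op 2 (delete): buffer="zyjq" (len 4), cursors c1@1 c2@4 c3@4, authorship ....
After op 3 (insert('v')): buffer="zvyjqvv" (len 7), cursors c1@2 c2@7 c3@7, authorship .1...23
After op 4 (move_left): buffer="zvyjqvv" (len 7), cursors c1@1 c2@6 c3@6, authorship .1...23
After op 5 (delete): buffer="vyjv" (len 4), cursors c1@0 c2@3 c3@3, authorship 1..3
After op 6 (move_right): buffer="vyjv" (len 4), cursors c1@1 c2@4 c3@4, authorship 1..3

Answer: 1 4 4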